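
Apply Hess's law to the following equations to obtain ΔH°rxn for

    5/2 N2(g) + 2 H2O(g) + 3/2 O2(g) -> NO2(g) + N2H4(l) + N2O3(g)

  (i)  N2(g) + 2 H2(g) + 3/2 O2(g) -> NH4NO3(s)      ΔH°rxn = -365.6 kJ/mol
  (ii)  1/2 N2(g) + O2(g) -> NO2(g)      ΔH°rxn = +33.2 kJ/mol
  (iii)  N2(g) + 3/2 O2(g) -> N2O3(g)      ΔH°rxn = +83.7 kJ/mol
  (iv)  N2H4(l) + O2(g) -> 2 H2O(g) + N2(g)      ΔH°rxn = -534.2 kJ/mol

(i): not needed (NH4NO3(s) appears nowhere else).
(ii) as written (NO2(g) already on the product side): +33.2 kJ/mol
(iii) as written (N2O3(g) already on the product side): +83.7 kJ/mol
(iv) reversed (reverse to put N2H4(l) on the product side): +534.2 kJ/mol
Since enthalpy is a state function, ΔH°rxn = (+33.2) + (+83.7) + (+534.2) = 651.1 kJ/mol

ΔH°rxn = 651.1 kJ/mol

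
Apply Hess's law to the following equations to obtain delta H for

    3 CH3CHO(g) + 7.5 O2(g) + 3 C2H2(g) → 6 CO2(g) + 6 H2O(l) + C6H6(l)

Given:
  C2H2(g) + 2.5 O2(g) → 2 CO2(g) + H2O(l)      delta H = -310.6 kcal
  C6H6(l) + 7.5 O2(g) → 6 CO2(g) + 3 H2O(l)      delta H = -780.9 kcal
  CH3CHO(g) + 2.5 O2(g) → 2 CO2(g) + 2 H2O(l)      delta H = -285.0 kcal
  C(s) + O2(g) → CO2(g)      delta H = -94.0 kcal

equation 1 × 3: (3)·(-310.6) = -931.8 kcal
equation 2 reversed: +780.9 kcal
equation 3 × 3: (3)·(-285.0) = -855.0 kcal
equation 4: not needed.
delta H = (-931.8) + (+780.9) + (-855.0) = -1005.9 kcal

delta H = -1005.9 kcal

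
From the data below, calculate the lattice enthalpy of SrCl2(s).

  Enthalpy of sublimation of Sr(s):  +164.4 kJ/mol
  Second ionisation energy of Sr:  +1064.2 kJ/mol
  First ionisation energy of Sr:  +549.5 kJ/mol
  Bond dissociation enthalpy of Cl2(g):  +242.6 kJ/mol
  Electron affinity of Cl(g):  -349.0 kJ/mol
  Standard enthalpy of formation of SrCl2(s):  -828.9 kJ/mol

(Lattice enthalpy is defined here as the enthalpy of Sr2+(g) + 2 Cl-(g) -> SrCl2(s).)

U = -2151.6 kJ/mol

ΔHf° = 1·ΔHsub + 1·(ΣIE) + 1·D(Cl2) + 2·EA + U
-828.9 = 1·(+164.4) + 1·(+1613.7) + 1·(+242.6) + 2·(-349.0) + U
U = -828.9 − (+1322.7) = -2151.6 kJ/mol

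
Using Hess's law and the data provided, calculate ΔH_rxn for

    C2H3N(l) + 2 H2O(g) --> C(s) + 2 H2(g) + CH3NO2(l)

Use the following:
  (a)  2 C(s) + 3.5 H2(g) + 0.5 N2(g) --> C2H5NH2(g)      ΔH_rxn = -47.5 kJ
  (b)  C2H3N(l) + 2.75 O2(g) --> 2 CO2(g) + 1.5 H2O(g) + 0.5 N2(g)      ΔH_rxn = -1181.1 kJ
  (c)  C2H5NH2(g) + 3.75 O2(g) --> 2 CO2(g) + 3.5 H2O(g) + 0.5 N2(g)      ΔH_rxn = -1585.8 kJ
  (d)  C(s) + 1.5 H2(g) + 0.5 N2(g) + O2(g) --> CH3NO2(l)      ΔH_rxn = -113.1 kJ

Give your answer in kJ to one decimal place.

(a) reversed: +47.5 kJ
(b) as written: -1181.1 kJ
(c) reversed: +1585.8 kJ
(d) as written: -113.1 kJ
Combining the equations, ΔH_rxn = (-1)·(-47.5) + (1)·(-1181.1) + (-1)·(-1585.8) + (1)·(-113.1) = 339.1 kJ

ΔH_rxn = 339.1 kJ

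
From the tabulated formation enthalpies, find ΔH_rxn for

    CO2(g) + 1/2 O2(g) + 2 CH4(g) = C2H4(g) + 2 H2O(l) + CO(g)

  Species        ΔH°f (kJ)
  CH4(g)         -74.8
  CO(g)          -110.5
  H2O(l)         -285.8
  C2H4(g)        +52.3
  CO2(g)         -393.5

ΔH_rxn = -86.7 kJ

Products: 1·(+52.3) + 2·(-285.8) + 1·(-110.5) = -629.8
Reactants: 1·(-393.5) + 1/2·(+0.0) + 2·(-74.8) = -543.1
ΔH_rxn = (-629.8) − (-543.1) = -86.7 kJ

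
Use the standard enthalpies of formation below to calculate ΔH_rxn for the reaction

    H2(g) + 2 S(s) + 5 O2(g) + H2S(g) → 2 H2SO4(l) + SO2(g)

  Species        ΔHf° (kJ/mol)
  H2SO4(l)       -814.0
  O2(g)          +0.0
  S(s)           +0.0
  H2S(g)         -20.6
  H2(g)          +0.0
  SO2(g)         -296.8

ΔH_rxn = -1904.2 kJ/mol

Products: 2·(-814.0) + 1·(-296.8) = -1924.8
Reactants: 1·(+0.0) + 2·(+0.0) + 5·(+0.0) + 1·(-20.6) = -20.6
ΔH_rxn = (-1924.8) − (-20.6) = -1904.2 kJ/mol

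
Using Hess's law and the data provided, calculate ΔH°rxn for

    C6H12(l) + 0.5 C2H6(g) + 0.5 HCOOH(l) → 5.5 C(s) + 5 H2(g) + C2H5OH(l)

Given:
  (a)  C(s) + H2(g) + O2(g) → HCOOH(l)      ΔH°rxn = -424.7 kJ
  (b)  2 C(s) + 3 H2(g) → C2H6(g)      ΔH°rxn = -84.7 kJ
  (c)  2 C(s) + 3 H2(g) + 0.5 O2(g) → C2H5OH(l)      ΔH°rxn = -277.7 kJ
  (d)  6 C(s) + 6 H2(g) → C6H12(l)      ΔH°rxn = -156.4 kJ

ΔH°rxn = 133.4 kJ

(a) reversed and × 1/2 (HCOOH(l) must end up as a reactant; scale by 1/2 for the 1/2 HCOOH(l)): (-1/2)·(-424.7) = +212.35 kJ
(b) reversed and × 1/2 (C2H6(g) must end up as a reactant; ×1/2 to match 1/2 C2H6(g) in the target): (-1/2)·(-84.7) = +42.35 kJ
(c) as written (C2H5OH(l) already on the product side): -277.7 kJ
(d) reversed (C6H12(l) must end up as a reactant): +156.4 kJ
ΔH°rxn = (+212.35) + (+42.35) + (-277.7) + (+156.4) = 133.4 kJ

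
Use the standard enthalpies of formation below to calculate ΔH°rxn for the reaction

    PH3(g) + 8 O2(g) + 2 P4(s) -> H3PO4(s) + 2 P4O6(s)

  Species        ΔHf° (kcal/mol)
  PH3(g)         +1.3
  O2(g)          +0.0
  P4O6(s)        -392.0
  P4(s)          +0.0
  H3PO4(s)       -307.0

Products: 1·(-307.0) + 2·(-392.0) = -1091.0
Reactants: 1·(+1.3) + 8·(+0.0) + 2·(+0.0) = +1.3
ΔH°rxn = (-1091.0) − (+1.3) = -1092.3 kcal/mol

ΔH°rxn = -1092.3 kcal/mol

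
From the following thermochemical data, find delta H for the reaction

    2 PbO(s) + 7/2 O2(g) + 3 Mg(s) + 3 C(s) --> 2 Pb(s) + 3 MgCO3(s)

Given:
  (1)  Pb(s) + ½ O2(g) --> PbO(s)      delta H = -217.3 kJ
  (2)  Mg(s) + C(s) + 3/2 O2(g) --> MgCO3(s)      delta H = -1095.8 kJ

delta H = -2852.8 kJ

(1) reversed and × 2: (-2)·(-217.3) = +434.6 kJ
(2) × 3: (3)·(-1095.8) = -3287.4 kJ
Summing the manipulated equations, delta H = (-2)·(-217.3) + (3)·(-1095.8) = -2852.8 kJ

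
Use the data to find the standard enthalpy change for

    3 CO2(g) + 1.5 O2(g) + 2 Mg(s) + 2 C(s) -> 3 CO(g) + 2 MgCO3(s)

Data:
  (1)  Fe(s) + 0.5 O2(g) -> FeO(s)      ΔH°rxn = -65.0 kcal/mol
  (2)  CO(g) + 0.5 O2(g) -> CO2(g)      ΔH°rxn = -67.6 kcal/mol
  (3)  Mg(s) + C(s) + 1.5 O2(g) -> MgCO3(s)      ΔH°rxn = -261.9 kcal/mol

ΔH°rxn = -321.0 kcal/mol

(1): not needed (Fe(s) appears nowhere else).
(2) reversed and × 3 (CO(g) must end up as a product; scale by 3 for the 3 CO(g)): (-3)·(-67.6) = +202.8 kcal/mol
(3) × 2 (×2 to match 2 MgCO3(s) in the target): (2)·(-261.9) = -523.8 kcal/mol
Summing the manipulated equations, ΔH°rxn = (-3)·(-67.6) + (2)·(-261.9) = -321.0 kcal/mol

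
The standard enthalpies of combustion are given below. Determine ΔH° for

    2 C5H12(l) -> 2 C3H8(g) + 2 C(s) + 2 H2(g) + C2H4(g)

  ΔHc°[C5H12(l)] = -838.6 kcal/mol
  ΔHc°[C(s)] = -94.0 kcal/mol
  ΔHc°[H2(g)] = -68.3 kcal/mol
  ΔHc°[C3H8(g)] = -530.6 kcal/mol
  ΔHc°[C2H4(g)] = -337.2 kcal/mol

ΔH° = 45.8 kcal/mol

Using ΔH = Σ nΔHc°(reactants) − Σ nΔHc°(products):
= [2·(-838.6)] − [2·(-530.6) + 2·(-94.0) + 2·(-68.3) + 1·(-337.2)]
= 45.8 kcal/mol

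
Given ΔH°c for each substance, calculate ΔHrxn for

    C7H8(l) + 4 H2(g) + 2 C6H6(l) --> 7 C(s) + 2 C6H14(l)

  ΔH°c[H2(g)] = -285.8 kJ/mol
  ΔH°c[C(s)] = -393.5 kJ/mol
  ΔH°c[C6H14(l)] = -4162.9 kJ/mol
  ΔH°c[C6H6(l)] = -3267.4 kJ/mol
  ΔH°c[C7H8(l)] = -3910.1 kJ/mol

With combustion enthalpies, reactants minus products:
= [1·(-3910.1) + 4·(-285.8) + 2·(-3267.4)] − [7·(-393.5) + 2·(-4162.9)]
= -507.8 kJ/mol

ΔHrxn = -507.8 kJ/mol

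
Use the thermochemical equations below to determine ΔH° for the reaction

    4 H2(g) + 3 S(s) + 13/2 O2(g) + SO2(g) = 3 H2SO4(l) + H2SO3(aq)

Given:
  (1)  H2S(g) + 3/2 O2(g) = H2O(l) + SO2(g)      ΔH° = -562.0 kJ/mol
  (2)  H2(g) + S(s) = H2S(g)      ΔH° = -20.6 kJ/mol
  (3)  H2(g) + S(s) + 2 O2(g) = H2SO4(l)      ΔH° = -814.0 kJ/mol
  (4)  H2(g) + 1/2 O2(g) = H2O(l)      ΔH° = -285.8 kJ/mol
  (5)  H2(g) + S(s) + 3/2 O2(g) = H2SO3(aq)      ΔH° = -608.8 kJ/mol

(1) reversed: +562.0 kJ/mol
(2) reversed: +20.6 kJ/mol
(3) × 3: (3)·(-814.0) = -2442.0 kJ/mol
(4) as written: -285.8 kJ/mol
(5) as written: -608.8 kJ/mol
By Hess's law, ΔH° = (-1)·(-562.0) + (-1)·(-20.6) + (3)·(-814.0) + (1)·(-285.8) + (1)·(-608.8) = -2754.0 kJ/mol

ΔH° = -2754.0 kJ/mol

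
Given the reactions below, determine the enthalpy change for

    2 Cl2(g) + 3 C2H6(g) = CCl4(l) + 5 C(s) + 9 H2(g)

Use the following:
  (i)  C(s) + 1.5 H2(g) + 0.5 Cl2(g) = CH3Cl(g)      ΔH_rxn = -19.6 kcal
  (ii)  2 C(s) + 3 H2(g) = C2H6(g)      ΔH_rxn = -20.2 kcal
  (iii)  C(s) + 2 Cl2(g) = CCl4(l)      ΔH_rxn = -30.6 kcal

ΔH_rxn = 30.0 kcal

(i): not needed (CH3Cl(g) appears nowhere else).
(ii) reversed and × 3 (C2H6(g) must end up as a reactant; ×3 to match 3 C2H6(g) in the target): (-3)·(-20.2) = +60.6 kcal
(iii) as written (CCl4(l) already on the product side): -30.6 kcal
Combining the equations, ΔH_rxn = (+60.6) + (-30.6) = 30.0 kcal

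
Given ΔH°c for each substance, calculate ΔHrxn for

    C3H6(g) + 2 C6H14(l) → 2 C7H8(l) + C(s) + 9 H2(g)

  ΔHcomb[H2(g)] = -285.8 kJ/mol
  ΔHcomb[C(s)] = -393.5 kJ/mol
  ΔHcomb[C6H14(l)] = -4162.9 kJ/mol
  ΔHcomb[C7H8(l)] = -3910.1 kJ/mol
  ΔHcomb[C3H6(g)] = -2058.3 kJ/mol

ΔHrxn = 401.8 kJ/mol

With combustion enthalpies, reactants minus products:
= [1·(-2058.3) + 2·(-4162.9)] − [2·(-3910.1) + 1·(-393.5) + 9·(-285.8)]
= 401.8 kJ/mol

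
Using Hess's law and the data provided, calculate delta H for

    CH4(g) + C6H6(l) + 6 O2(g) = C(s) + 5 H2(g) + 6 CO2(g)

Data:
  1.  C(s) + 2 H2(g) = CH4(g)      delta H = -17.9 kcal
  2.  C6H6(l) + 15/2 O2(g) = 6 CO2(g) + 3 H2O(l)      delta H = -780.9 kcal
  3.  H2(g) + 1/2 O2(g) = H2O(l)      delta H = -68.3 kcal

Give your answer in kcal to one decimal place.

eq. 1 reversed (reverse to put CH4(g) on the reactant side): +17.9 kcal
eq. 2 as written (C6H6(l) already on the reactant side): -780.9 kcal
eq. 3 reversed and × 3: (-3)·(-68.3) = +204.9 kcal
Summing the manipulated equations, delta H = (+17.9) + (-780.9) + (+204.9) = -558.1 kcal

delta H = -558.1 kcal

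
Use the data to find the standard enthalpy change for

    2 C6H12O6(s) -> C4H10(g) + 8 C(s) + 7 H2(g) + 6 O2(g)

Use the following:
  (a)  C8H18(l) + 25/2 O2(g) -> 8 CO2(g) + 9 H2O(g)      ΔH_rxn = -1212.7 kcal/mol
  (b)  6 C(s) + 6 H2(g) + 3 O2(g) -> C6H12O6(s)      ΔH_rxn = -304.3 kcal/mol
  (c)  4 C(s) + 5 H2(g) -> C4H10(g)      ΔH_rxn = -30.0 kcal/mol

ΔH_rxn = 578.6 kcal/mol

(a): not needed (C8H18(l) appears nowhere else).
(b) reversed and × 2 (reverse to put C6H12O6(s) on the reactant side; ×2 to match 2 C6H12O6(s) in the target): (-2)·(-304.3) = +608.6 kcal/mol
(c) as written (C4H10(g) already on the product side): -30.0 kcal/mol
By Hess's law, ΔH_rxn = (-2)·(-304.3) + (1)·(-30.0) = 578.6 kcal/mol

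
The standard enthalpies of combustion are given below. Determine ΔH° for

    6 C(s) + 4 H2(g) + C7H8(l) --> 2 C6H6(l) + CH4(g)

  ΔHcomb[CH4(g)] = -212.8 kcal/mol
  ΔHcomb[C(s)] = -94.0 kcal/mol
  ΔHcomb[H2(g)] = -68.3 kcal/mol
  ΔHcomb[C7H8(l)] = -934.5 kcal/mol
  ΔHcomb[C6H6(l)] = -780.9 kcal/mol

Using ΔH = Σ nΔHc°(reactants) − Σ nΔHc°(products):
= [6·(-94.0) + 4·(-68.3) + 1·(-934.5)] − [2·(-780.9) + 1·(-212.8)]
= 2.9 kcal/mol

ΔH° = 2.9 kcal/mol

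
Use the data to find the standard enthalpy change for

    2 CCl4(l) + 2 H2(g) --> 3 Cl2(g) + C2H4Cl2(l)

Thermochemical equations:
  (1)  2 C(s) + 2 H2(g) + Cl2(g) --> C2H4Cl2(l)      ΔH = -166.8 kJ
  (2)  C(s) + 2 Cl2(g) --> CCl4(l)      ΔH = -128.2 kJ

ΔH = 89.6 kJ

(1) as written: -166.8 kJ
(2) reversed and × 2: (-2)·(-128.2) = +256.4 kJ
ΔH = (1)·(-166.8) + (-2)·(-128.2) = 89.6 kJ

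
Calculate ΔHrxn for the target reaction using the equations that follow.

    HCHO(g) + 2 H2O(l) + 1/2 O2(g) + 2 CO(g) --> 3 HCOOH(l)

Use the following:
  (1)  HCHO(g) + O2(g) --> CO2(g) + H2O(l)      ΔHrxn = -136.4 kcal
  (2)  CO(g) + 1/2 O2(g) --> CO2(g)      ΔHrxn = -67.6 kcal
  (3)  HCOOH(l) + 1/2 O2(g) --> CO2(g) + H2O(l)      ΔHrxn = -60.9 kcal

ΔHrxn = -88.9 kcal

(1) as written: -136.4 kcal
(2) × 2: (2)·(-67.6) = -135.2 kcal
(3) reversed and × 3: (-3)·(-60.9) = +182.7 kcal
Since enthalpy is a state function, ΔHrxn = (-136.4) + (-135.2) + (+182.7) = -88.9 kcal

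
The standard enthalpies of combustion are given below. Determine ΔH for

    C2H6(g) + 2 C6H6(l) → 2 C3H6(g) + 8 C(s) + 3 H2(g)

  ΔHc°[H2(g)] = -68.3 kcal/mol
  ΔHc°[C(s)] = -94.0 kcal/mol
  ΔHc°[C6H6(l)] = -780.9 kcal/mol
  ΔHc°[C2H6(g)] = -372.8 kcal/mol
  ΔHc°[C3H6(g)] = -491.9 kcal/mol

Using ΔH = Σ nΔHc°(reactants) − Σ nΔHc°(products):
= [1·(-372.8) + 2·(-780.9)] − [2·(-491.9) + 8·(-94.0) + 3·(-68.3)]
= 6.1 kcal/mol

ΔH = 6.1 kcal/mol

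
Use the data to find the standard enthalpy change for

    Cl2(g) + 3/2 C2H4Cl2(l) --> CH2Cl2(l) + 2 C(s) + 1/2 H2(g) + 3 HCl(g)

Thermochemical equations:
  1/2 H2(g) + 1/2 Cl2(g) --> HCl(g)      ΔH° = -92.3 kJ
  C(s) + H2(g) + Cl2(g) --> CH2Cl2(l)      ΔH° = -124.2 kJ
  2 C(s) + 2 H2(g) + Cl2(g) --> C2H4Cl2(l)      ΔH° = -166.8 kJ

ΔH° = -150.9 kJ

equation 1 × 3 (×3 to match 3 HCl(g) in the target): (3)·(-92.3) = -276.9 kJ
equation 2 as written (CH2Cl2(l) already on the product side): -124.2 kJ
equation 3 reversed and × 3/2 (reverse to put C2H4Cl2(l) on the reactant side; scale by 3/2 for the 3/2 C2H4Cl2(l)): (-3/2)·(-166.8) = +250.2 kJ
ΔH° = (3)·(-92.3) + (1)·(-124.2) + (-3/2)·(-166.8) = -150.9 kJ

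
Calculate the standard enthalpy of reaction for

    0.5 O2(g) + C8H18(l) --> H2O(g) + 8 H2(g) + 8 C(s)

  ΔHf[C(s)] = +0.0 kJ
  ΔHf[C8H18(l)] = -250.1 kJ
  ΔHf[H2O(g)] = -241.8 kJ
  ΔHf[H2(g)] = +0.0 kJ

ΔHrxn = 8.3 kJ

ΔH°rxn = Σ nΔHf°(products) − Σ nΔHf°(reactants).
Products: 1·(-241.8) + 8·(+0.0) + 8·(+0.0) = -241.8
Reactants: 1/2·(+0.0) + 1·(-250.1) = -250.1
ΔHrxn = (-241.8) − (-250.1) = 8.3 kJ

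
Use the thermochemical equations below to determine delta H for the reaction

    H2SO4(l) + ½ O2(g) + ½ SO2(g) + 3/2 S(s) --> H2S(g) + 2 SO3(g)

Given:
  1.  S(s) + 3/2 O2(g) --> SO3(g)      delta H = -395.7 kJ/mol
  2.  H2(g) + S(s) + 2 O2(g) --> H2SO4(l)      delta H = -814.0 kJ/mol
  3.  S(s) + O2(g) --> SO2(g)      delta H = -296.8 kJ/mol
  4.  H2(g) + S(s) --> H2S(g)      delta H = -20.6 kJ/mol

delta H = 150.4 kJ/mol

eq. 1 × 2: (2)·(-395.7) = -791.4 kJ/mol
eq. 2 reversed: +814.0 kJ/mol
eq. 3 reversed and × 1/2: (-1/2)·(-296.8) = +148.4 kJ/mol
eq. 4 as written: -20.6 kJ/mol
Combining the equations, delta H = (2)·(-395.7) + (-1)·(-814.0) + (-1/2)·(-296.8) + (1)·(-20.6) = 150.4 kJ/mol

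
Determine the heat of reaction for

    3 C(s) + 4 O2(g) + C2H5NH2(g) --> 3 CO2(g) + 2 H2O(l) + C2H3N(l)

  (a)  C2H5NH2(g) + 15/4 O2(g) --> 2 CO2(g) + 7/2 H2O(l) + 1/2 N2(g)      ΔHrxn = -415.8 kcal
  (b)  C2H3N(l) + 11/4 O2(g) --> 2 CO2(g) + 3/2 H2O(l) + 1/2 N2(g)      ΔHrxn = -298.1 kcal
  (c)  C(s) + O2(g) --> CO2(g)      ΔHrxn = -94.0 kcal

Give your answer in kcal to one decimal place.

ΔHrxn = -399.7 kcal

(a) as written: -415.8 kcal
(b) reversed: +298.1 kcal
(c) × 3: (3)·(-94.0) = -282.0 kcal
Combining the equations, ΔHrxn = (-415.8) + (+298.1) + (-282.0) = -399.7 kcal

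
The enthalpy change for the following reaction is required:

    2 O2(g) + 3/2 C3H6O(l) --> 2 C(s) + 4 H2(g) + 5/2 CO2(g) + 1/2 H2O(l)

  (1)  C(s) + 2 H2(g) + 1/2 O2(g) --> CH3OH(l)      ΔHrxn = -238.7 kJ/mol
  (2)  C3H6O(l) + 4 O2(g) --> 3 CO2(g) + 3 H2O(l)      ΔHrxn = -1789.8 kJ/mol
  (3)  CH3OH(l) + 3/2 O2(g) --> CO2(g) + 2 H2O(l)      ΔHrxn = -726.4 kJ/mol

ΔHrxn = -754.5 kJ/mol

(1) reversed and × 2 (reverse to put C(s) on the product side; scale by 2 for the 2 C(s)): (-2)·(-238.7) = +477.4 kJ/mol
(2) × 3/2 (×3/2 to match 3/2 C3H6O(l) in the target): (3/2)·(-1789.8) = -2684.7 kJ/mol
(3) reversed and × 2: (-2)·(-726.4) = +1452.8 kJ/mol
ΔHrxn = (+477.4) + (-2684.7) + (+1452.8) = -754.5 kJ/mol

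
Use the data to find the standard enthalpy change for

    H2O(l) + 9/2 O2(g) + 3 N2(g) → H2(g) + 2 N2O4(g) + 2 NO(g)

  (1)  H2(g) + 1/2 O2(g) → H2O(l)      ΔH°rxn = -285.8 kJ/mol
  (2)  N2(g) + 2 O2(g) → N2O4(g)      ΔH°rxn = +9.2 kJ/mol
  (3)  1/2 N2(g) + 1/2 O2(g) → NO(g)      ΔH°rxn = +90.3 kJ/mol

ΔH°rxn = 484.8 kJ/mol

(1) reversed (reverse to put H2O(l) on the reactant side): +285.8 kJ/mol
(2) × 2 (×2 to match 2 N2O4(g) in the target): (2)·(+9.2) = +18.4 kJ/mol
(3) × 2 (scale by 2 for the 2 NO(g)): (2)·(+90.3) = +180.6 kJ/mol
Summing the manipulated equations, ΔH°rxn = (+285.8) + (+18.4) + (+180.6) = 484.8 kJ/mol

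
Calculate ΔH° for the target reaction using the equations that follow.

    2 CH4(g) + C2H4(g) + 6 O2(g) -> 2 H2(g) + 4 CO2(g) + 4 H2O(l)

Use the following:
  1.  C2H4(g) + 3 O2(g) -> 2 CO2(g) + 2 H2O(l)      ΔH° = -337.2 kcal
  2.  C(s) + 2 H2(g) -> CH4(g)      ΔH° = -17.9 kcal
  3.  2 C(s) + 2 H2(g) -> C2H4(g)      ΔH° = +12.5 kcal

eq. 1 × 2: (2)·(-337.2) = -674.4 kcal
eq. 2 reversed and × 2: (-2)·(-17.9) = +35.8 kcal
eq. 3 as written: +12.5 kcal
By Hess's law, ΔH° = (2)·(-337.2) + (-2)·(-17.9) + (1)·(+12.5) = -626.1 kcal

ΔH° = -626.1 kcal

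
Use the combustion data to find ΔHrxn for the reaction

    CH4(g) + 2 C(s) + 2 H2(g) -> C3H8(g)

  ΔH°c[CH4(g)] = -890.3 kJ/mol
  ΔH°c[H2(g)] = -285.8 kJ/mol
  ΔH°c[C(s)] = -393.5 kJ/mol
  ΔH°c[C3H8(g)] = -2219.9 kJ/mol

With combustion enthalpies, reactants minus products:
= [1·(-890.3) + 2·(-393.5) + 2·(-285.8)] − [1·(-2219.9)]
= -29.0 kJ/mol

ΔHrxn = -29.0 kJ/mol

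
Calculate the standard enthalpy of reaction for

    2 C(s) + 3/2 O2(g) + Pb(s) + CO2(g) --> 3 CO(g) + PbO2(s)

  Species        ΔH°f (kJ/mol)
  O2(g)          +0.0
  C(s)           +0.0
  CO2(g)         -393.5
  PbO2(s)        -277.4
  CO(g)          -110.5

ΔHrxn = -215.4 kJ/mol

Products: 3·(-110.5) + 1·(-277.4) = -608.9
Reactants: 2·(+0.0) + 3/2·(+0.0) + 1·(+0.0) + 1·(-393.5) = -393.5
ΔHrxn = (-608.9) − (-393.5) = -215.4 kJ/mol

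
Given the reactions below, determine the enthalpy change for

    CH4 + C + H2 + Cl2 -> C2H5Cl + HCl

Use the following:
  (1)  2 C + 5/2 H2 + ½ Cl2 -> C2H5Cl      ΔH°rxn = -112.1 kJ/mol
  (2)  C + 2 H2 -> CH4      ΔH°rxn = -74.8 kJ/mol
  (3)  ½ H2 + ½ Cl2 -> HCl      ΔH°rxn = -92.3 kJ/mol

(1) as written (C2H5Cl already on the product side): -112.1 kJ/mol
(2) reversed (CH4 must end up as a reactant): +74.8 kJ/mol
(3) as written (HCl already on the product side): -92.3 kJ/mol
By Hess's law, ΔH°rxn = (-112.1) + (+74.8) + (-92.3) = -129.6 kJ/mol

ΔH°rxn = -129.6 kJ/mol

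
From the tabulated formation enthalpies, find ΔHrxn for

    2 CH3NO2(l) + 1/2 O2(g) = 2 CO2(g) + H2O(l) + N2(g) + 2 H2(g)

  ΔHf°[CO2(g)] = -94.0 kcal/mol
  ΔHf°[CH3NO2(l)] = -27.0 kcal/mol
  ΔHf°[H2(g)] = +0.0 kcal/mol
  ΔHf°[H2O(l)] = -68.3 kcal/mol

ΔHrxn = -202.3 kcal/mol

Products: 2·(-94.0) + 1·(-68.3) + 1·(+0.0) + 2·(+0.0) = -256.3
Reactants: 2·(-27.0) + 1/2·(+0.0) = -54.0
ΔHrxn = (-256.3) − (-54.0) = -202.3 kcal/mol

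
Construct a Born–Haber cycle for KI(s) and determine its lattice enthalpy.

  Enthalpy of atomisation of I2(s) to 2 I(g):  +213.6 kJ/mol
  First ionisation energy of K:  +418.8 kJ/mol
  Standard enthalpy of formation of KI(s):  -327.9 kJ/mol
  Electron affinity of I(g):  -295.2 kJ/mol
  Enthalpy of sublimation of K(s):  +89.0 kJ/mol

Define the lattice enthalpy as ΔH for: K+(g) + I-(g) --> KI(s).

U = -647.3 kJ/mol

ΔHf° = 1·ΔHsub + 1·(ΣIE) + 1/2·D(I2) + 1·EA + U
-327.9 = 1·(+89.0) + 1·(+418.8) + 1/2·(+213.6) + 1·(-295.2) + U
U = -327.9 − (+319.4) = -647.3 kJ/mol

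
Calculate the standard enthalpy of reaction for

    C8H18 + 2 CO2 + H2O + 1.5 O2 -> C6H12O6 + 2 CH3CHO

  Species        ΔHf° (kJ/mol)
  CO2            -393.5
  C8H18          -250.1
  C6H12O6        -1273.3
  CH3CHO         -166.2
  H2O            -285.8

Products: 1·(-1273.3) + 2·(-166.2) = -1605.7
Reactants: 1·(-250.1) + 2·(-393.5) + 1·(-285.8) + 3/2·(+0.0) = -1322.9
ΔH_rxn = (-1605.7) − (-1322.9) = -282.8 kJ/mol

ΔH_rxn = -282.8 kJ/mol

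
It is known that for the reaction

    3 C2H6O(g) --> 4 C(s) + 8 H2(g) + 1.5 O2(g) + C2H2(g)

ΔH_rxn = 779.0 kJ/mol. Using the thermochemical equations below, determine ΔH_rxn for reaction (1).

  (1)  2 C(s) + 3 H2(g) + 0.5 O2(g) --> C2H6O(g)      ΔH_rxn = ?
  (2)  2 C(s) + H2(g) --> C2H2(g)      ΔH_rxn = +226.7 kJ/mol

ΔH_rxn = -184.1 kJ/mol

(1) reversed and × 3 (C2H6O(g) must end up as a reactant; scale by 3 for the 3 C2H6O(g)): contributes −3·x
(2) as written (C2H2(g) already on the product side): +226.7 kJ/mol
+779.0 = (+226.7) − 3·x
x = (+779.0 − (+226.7)) / (-3) = -184.1 kJ/mol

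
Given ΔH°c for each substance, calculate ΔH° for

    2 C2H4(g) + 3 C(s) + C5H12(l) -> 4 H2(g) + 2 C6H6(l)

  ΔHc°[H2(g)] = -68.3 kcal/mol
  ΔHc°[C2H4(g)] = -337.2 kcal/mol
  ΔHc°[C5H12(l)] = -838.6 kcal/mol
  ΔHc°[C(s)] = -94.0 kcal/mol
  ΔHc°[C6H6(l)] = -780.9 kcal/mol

With combustion enthalpies, reactants minus products:
= [2·(-337.2) + 3·(-94.0) + 1·(-838.6)] − [4·(-68.3) + 2·(-780.9)]
= 40.0 kcal/mol

ΔH° = 40.0 kcal/mol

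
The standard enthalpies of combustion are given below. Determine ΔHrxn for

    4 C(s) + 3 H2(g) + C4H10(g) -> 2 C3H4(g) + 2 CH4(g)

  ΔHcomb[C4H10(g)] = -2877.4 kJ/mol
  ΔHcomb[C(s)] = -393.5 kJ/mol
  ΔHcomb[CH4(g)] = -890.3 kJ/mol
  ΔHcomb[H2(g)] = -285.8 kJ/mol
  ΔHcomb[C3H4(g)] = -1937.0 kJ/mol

ΔHrxn = 345.8 kJ/mol

With combustion enthalpies, reactants minus products:
= [4·(-393.5) + 3·(-285.8) + 1·(-2877.4)] − [2·(-1937.0) + 2·(-890.3)]
= 345.8 kJ/mol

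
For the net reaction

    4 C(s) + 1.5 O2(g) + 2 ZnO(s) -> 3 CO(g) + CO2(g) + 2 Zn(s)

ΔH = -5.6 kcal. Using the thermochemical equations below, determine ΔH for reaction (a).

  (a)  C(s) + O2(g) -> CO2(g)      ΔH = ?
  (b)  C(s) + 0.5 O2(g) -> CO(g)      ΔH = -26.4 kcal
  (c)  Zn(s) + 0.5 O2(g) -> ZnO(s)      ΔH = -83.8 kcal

ΔH = -94.0 kcal

(a) as written (CO2(g) already on the product side): contributes x
(b) × 3 (×3 to match 3 CO(g) in the target): (3)·(-26.4) = -79.2 kcal
(c) reversed and × 2 (ZnO(s) must end up as a reactant; ×2 to match 2 ZnO(s) in the target): (-2)·(-83.8) = +167.6 kcal
-5.6 = (-79.2) + (+167.6) + x
x = (-5.6 − (+88.4)) / (1) = -94.0 kcal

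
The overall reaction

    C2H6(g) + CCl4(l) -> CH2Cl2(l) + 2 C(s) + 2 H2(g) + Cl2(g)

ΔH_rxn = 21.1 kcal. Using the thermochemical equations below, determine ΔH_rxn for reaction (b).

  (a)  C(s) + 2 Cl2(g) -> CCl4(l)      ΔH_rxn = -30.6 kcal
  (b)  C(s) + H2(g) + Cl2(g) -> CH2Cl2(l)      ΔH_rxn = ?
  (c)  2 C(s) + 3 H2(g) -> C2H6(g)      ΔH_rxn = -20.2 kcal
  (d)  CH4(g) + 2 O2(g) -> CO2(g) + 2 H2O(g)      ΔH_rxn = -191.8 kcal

(a) reversed: +30.6 kcal
(b) as written: contributes x
(c) reversed: +20.2 kcal
(d): not needed.
+21.1 = (+30.6) + (+20.2) + x
x = (+21.1 − (+50.8)) / (1) = -29.7 kcal

ΔH_rxn = -29.7 kcal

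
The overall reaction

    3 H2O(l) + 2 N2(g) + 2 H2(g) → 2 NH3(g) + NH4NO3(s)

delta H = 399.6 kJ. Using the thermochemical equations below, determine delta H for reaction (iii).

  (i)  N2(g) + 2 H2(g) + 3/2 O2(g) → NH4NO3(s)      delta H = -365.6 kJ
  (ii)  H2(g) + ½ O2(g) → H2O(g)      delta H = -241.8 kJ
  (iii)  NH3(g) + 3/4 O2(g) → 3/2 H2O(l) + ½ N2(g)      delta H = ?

delta H = -382.6 kJ

(i) as written (NH4NO3(s) already on the product side): -365.6 kJ
(ii): not needed (H2O(g) appears nowhere else).
(iii) reversed and × 2 (NH3(g) must end up as a product; ×2 to match 2 NH3(g) in the target): contributes −2·x
+399.6 = (-365.6) − 2·x
x = (+399.6 − (-365.6)) / (-2) = -382.6 kJ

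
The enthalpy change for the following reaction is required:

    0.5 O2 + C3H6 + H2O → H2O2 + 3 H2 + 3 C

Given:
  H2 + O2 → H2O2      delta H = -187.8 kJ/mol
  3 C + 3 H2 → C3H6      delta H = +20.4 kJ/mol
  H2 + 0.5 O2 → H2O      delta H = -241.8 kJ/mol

delta H = 33.6 kJ/mol

equation 1 as written (H2O2 already on the product side): -187.8 kJ/mol
equation 2 reversed (C3H6 must end up as a reactant): -20.4 kJ/mol
equation 3 reversed (reverse to put H2O on the reactant side): +241.8 kJ/mol
delta H = (1)·(-187.8) + (-1)·(+20.4) + (-1)·(-241.8) = 33.6 kJ/mol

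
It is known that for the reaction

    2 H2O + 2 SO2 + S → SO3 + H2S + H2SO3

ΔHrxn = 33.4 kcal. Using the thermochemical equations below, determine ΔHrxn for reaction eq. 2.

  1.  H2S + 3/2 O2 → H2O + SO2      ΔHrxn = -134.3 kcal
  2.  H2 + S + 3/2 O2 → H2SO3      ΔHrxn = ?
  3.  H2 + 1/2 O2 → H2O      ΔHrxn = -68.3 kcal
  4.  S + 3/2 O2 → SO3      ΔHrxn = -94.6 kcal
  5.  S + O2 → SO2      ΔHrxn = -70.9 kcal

eq. 1 reversed (reverse to put H2S on the product side): +134.3 kcal
eq. 2 as written (H2SO3 already on the product side): contributes x
eq. 3 reversed: +68.3 kcal
eq. 4 as written (SO3 already on the product side): -94.6 kcal
eq. 5 reversed: +70.9 kcal
+33.4 = (+134.3) + (+68.3) + (-94.6) + (+70.9) + x
x = (+33.4 − (+178.9)) / (1) = -145.5 kcal

ΔHrxn = -145.5 kcal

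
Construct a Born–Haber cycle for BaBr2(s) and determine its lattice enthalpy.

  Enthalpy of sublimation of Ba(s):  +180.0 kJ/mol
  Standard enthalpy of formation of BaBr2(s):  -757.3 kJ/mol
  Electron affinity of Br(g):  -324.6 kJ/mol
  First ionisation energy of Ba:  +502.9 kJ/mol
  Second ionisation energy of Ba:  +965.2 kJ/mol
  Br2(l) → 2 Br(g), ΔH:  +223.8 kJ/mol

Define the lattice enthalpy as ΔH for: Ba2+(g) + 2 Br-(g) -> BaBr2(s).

U = -1980.0 kJ/mol

ΔHf° = 1·ΔHsub + 1·(ΣIE) + 1·D(Br2) + 2·EA + U
-757.3 = 1·(+180.0) + 1·(+1468.1) + 1·(+223.8) + 2·(-324.6) + U
U = -757.3 − (+1222.7) = -1980.0 kJ/mol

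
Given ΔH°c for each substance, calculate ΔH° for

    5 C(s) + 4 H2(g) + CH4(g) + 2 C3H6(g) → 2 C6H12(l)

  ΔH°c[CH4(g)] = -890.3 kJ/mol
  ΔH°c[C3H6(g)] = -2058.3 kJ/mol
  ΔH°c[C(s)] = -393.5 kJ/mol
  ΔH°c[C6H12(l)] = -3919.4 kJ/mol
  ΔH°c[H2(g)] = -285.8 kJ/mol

ΔH° = -278.8 kJ/mol

With combustion enthalpies, reactants minus products:
= [5·(-393.5) + 4·(-285.8) + 1·(-890.3) + 2·(-2058.3)] − [2·(-3919.4)]
= -278.8 kJ/mol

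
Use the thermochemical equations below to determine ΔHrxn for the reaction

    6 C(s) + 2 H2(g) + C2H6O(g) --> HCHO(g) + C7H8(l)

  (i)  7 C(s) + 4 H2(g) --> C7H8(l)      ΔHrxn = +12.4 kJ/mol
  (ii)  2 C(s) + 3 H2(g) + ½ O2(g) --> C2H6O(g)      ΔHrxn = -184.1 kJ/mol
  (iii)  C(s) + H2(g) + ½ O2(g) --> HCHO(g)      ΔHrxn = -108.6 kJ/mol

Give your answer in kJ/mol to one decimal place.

ΔHrxn = 87.9 kJ/mol

(i) as written: +12.4 kJ/mol
(ii) reversed: +184.1 kJ/mol
(iii) as written: -108.6 kJ/mol
Summing the manipulated equations, ΔHrxn = (+12.4) + (+184.1) + (-108.6) = 87.9 kJ/mol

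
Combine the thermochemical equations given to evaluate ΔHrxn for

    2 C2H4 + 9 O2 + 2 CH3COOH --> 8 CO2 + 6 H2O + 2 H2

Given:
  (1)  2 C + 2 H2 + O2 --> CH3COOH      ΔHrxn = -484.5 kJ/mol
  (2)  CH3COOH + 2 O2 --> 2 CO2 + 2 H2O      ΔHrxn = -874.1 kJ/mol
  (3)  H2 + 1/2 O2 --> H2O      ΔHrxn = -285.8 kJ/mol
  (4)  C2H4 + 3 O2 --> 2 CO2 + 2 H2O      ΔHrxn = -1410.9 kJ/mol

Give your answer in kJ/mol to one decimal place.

ΔHrxn = -3998.4 kJ/mol

(1): not needed.
(2) × 2: (2)·(-874.1) = -1748.2 kJ/mol
(3) reversed and × 2: (-2)·(-285.8) = +571.6 kJ/mol
(4) × 2: (2)·(-1410.9) = -2821.8 kJ/mol
ΔHrxn = (-1748.2) + (+571.6) + (-2821.8) = -3998.4 kJ/mol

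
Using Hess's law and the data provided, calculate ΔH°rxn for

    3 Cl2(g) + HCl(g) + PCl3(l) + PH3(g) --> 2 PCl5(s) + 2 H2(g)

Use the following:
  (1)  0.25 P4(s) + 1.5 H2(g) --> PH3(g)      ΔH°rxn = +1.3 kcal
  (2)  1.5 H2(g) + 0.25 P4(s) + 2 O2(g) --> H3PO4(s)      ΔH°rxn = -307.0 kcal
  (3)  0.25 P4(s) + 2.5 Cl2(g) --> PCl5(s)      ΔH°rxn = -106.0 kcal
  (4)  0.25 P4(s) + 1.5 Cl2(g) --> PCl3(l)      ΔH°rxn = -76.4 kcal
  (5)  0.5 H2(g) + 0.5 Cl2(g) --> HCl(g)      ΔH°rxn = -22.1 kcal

(1) reversed (reverse to put PH3(g) on the reactant side): -1.3 kcal
(2): not needed (H3PO4(s) appears nowhere else).
(3) × 2 (scale by 2 for the 2 PCl5(s)): (2)·(-106.0) = -212.0 kcal
(4) reversed (reverse to put PCl3(l) on the reactant side): +76.4 kcal
(5) reversed (HCl(g) must end up as a reactant): +22.1 kcal
ΔH°rxn = (-1)·(+1.3) + (2)·(-106.0) + (-1)·(-76.4) + (-1)·(-22.1) = -114.8 kcal

ΔH°rxn = -114.8 kcal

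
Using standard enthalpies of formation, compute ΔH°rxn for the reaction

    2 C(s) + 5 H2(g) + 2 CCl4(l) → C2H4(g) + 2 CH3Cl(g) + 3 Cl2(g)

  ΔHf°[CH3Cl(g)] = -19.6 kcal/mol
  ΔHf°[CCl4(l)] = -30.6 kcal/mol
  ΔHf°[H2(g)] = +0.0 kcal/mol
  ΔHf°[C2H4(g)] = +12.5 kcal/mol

ΔH°rxn = Σ nΔHf°(products) − Σ nΔHf°(reactants).
Products: 1·(+12.5) + 2·(-19.6) + 3·(+0.0) = -26.7
Reactants: 2·(+0.0) + 5·(+0.0) + 2·(-30.6) = -61.2
ΔH°rxn = (-26.7) − (-61.2) = 34.5 kcal/mol

ΔH°rxn = 34.5 kcal/mol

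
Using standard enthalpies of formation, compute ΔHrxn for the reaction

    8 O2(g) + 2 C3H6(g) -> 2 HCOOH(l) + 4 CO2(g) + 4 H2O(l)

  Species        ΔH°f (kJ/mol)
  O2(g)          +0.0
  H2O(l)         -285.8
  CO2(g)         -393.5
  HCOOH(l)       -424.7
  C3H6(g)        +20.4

ΔHrxn = -3607.4 kJ/mol

Products: 2·(-424.7) + 4·(-393.5) + 4·(-285.8) = -3566.6
Reactants: 8·(+0.0) + 2·(+20.4) = +40.8
ΔHrxn = (-3566.6) − (+40.8) = -3607.4 kJ/mol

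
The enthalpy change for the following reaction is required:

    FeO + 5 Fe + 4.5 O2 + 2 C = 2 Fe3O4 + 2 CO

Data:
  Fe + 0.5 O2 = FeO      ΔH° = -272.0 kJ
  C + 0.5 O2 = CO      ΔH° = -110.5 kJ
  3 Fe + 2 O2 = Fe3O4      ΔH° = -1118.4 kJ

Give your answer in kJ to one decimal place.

equation 1 reversed: +272.0 kJ
equation 2 × 2: (2)·(-110.5) = -221.0 kJ
equation 3 × 2: (2)·(-1118.4) = -2236.8 kJ
By Hess's law, ΔH° = (+272.0) + (-221.0) + (-2236.8) = -2185.8 kJ

ΔH° = -2185.8 kJ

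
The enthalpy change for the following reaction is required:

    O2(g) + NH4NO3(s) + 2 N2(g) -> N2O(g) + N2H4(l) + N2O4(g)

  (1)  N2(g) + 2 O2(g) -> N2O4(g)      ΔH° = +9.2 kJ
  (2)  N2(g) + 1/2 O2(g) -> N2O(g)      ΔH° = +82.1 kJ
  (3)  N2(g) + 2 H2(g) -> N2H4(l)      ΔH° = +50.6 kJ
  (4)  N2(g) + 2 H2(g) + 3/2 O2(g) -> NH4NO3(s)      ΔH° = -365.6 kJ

(1) as written: +9.2 kJ
(2) as written: +82.1 kJ
(3) as written: +50.6 kJ
(4) reversed: +365.6 kJ
ΔH° = (1)·(+9.2) + (1)·(+82.1) + (1)·(+50.6) + (-1)·(-365.6) = 507.5 kJ

ΔH° = 507.5 kJ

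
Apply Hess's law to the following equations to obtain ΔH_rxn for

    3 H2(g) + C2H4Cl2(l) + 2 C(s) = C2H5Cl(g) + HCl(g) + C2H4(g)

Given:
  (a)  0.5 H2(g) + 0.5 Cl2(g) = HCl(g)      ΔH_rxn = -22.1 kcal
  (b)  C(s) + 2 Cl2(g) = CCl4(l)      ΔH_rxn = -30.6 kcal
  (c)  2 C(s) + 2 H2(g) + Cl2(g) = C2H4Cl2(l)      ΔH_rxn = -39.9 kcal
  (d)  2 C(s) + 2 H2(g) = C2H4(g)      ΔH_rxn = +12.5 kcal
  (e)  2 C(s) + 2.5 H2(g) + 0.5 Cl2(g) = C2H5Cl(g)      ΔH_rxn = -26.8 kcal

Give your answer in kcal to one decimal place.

ΔH_rxn = 3.5 kcal

(a) as written: -22.1 kcal
(b): not needed.
(c) reversed: +39.9 kcal
(d) as written: +12.5 kcal
(e) as written: -26.8 kcal
Summing the manipulated equations, ΔH_rxn = (1)·(-22.1) + (-1)·(-39.9) + (1)·(+12.5) + (1)·(-26.8) = 3.5 kcal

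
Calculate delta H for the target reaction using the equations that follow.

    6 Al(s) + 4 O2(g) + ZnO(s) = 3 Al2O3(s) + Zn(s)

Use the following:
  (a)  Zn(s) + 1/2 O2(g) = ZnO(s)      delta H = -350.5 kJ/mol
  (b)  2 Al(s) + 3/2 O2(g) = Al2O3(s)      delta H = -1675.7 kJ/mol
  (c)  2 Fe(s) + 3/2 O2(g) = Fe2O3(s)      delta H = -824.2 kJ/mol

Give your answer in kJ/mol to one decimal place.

(a) reversed (ZnO(s) must end up as a reactant): +350.5 kJ/mol
(b) × 3 (×3 to match 3 Al2O3(s) in the target): (3)·(-1675.7) = -5027.1 kJ/mol
(c): not needed (Fe(s) appears nowhere else).
Summing the manipulated equations, delta H = (-1)·(-350.5) + (3)·(-1675.7) = -4676.6 kJ/mol

delta H = -4676.6 kJ/mol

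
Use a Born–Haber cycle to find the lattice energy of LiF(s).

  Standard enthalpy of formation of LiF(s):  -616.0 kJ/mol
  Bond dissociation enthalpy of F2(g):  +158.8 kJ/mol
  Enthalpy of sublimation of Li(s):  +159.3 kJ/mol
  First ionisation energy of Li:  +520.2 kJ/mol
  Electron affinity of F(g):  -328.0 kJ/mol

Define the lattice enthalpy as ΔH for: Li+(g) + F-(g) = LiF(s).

ΔHf° = 1·ΔHsub + 1·(ΣIE) + 1/2·D(F2) + 1·EA + U
-616.0 = 1·(+159.3) + 1·(+520.2) + 1/2·(+158.8) + 1·(-328.0) + U
U = -616.0 − (+430.9) = -1046.9 kJ/mol

U = -1046.9 kJ/mol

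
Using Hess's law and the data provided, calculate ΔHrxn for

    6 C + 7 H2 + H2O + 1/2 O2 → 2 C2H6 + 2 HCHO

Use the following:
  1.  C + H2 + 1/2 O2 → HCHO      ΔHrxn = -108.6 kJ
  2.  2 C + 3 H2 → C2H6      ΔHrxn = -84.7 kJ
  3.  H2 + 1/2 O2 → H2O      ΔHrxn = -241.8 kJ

eq. 1 × 2: (2)·(-108.6) = -217.2 kJ
eq. 2 × 2: (2)·(-84.7) = -169.4 kJ
eq. 3 reversed: +241.8 kJ
Since enthalpy is a state function, ΔHrxn = (-217.2) + (-169.4) + (+241.8) = -144.8 kJ

ΔHrxn = -144.8 kJ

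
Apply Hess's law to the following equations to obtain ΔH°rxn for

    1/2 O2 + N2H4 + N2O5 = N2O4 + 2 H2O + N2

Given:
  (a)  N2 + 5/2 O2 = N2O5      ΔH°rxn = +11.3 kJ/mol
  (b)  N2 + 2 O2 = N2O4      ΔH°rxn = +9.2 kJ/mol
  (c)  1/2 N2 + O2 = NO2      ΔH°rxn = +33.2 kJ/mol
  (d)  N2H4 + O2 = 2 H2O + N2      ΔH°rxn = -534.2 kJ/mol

ΔH°rxn = -536.3 kJ/mol

(a) reversed (reverse to put N2O5 on the reactant side): -11.3 kJ/mol
(b) as written (N2O4 already on the product side): +9.2 kJ/mol
(c): not needed (NO2 appears nowhere else).
(d) as written (N2H4 already on the reactant side): -534.2 kJ/mol
Combining the equations, ΔH°rxn = (-11.3) + (+9.2) + (-534.2) = -536.3 kJ/mol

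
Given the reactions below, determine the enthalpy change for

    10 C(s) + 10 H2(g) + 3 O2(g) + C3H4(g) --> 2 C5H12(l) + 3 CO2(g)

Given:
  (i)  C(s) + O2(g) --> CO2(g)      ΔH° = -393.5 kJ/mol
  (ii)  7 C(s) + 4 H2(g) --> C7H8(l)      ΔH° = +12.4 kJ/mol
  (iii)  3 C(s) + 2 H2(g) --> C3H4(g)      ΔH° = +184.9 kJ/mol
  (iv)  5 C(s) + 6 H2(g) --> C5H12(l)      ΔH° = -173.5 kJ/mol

(i) × 3: (3)·(-393.5) = -1180.5 kJ/mol
(ii): not needed.
(iii) reversed: -184.9 kJ/mol
(iv) × 2: (2)·(-173.5) = -347.0 kJ/mol
Summing the manipulated equations, ΔH° = (3)·(-393.5) + (-1)·(+184.9) + (2)·(-173.5) = -1712.4 kJ/mol

ΔH° = -1712.4 kJ/mol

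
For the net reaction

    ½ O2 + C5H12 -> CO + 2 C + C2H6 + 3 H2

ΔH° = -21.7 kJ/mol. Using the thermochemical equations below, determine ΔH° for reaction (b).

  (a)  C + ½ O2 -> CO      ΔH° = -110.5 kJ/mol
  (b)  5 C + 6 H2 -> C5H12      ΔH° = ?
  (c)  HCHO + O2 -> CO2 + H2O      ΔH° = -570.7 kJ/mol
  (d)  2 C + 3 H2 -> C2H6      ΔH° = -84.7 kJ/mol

ΔH° = -173.5 kJ/mol

(a) as written: -110.5 kJ/mol
(b) reversed: contributes −x
(c): not needed.
(d) as written: -84.7 kJ/mol
-21.7 = (-110.5) + (-84.7) − x
x = (-21.7 − (-195.2)) / (-1) = -173.5 kJ/mol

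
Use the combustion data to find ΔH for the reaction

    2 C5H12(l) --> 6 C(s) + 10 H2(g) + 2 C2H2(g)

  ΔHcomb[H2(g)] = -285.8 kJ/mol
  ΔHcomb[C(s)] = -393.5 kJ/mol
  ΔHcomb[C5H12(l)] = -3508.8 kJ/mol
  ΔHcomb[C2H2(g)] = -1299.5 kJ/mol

With combustion enthalpies, reactants minus products:
= [2·(-3508.8)] − [6·(-393.5) + 10·(-285.8) + 2·(-1299.5)]
= 800.4 kJ/mol

ΔH = 800.4 kJ/mol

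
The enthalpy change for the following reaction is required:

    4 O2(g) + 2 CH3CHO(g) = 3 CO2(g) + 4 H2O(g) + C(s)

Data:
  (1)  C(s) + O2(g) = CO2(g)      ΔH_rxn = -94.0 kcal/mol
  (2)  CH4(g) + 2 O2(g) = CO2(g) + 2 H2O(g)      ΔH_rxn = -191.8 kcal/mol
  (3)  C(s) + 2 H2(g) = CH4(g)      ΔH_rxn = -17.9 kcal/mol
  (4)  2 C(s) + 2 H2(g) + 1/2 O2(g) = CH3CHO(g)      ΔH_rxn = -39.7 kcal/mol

ΔH_rxn = -434.0 kcal/mol

(1) as written: -94.0 kcal/mol
(2) × 2: (2)·(-191.8) = -383.6 kcal/mol
(3) × 2: (2)·(-17.9) = -35.8 kcal/mol
(4) reversed and × 2: (-2)·(-39.7) = +79.4 kcal/mol
Combining the equations, ΔH_rxn = (-94.0) + (-383.6) + (-35.8) + (+79.4) = -434.0 kcal/mol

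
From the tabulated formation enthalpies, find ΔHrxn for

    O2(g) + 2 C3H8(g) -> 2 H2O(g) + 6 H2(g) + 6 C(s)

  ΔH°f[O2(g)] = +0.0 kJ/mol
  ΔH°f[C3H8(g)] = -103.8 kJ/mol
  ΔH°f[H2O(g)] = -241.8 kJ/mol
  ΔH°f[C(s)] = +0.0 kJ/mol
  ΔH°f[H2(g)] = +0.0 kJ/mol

Products: 2·(-241.8) + 6·(+0.0) + 6·(+0.0) = -483.6
Reactants: 1·(+0.0) + 2·(-103.8) = -207.6
ΔHrxn = (-483.6) − (-207.6) = -276.0 kJ/mol

ΔHrxn = -276.0 kJ/mol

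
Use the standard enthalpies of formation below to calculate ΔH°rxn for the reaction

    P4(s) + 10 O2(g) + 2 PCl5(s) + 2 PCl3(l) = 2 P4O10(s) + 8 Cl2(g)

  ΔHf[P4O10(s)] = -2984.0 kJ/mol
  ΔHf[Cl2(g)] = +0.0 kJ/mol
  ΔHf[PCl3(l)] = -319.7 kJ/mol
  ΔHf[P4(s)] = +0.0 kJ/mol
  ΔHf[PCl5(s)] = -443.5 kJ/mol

Products: 2·(-2984.0) + 8·(+0.0) = -5968.0
Reactants: 1·(+0.0) + 10·(+0.0) + 2·(-443.5) + 2·(-319.7) = -1526.4
ΔH°rxn = (-5968.0) − (-1526.4) = -4441.6 kJ/mol

ΔH°rxn = -4441.6 kJ/mol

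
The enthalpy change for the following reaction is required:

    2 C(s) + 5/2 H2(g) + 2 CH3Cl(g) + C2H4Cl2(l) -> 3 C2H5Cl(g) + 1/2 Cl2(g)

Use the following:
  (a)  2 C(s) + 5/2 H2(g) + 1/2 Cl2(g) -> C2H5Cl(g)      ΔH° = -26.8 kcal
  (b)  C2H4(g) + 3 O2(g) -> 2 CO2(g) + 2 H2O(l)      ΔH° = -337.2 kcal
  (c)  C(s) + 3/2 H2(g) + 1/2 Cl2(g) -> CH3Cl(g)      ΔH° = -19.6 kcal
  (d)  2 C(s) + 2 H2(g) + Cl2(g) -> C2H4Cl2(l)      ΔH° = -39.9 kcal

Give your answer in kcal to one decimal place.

ΔH° = -1.3 kcal

(a) × 3: (3)·(-26.8) = -80.4 kcal
(b): not needed.
(c) reversed and × 2: (-2)·(-19.6) = +39.2 kcal
(d) reversed: +39.9 kcal
ΔH° = (-80.4) + (+39.2) + (+39.9) = -1.3 kcal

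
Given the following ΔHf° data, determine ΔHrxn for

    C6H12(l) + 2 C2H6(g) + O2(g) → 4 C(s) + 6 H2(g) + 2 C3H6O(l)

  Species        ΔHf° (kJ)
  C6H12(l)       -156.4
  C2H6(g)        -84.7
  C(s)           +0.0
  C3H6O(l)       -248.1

ΔH°rxn = Σ nΔHf°(products) − Σ nΔHf°(reactants).
Products: 4·(+0.0) + 6·(+0.0) + 2·(-248.1) = -496.2
Reactants: 1·(-156.4) + 2·(-84.7) + 1·(+0.0) = -325.8
ΔHrxn = (-496.2) − (-325.8) = -170.4 kJ

ΔHrxn = -170.4 kJ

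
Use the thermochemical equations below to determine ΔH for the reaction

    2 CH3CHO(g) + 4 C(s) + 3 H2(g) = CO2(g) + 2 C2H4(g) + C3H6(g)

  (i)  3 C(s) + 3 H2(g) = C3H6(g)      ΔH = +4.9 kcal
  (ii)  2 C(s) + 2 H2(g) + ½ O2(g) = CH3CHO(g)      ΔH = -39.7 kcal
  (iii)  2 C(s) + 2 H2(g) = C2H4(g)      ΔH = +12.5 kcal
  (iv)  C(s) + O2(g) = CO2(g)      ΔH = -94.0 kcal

(i) as written: +4.9 kcal
(ii) reversed and × 2: (-2)·(-39.7) = +79.4 kcal
(iii) × 2: (2)·(+12.5) = +25.0 kcal
(iv) as written: -94.0 kcal
By Hess's law, ΔH = (1)·(+4.9) + (-2)·(-39.7) + (2)·(+12.5) + (1)·(-94.0) = 15.3 kcal

ΔH = 15.3 kcal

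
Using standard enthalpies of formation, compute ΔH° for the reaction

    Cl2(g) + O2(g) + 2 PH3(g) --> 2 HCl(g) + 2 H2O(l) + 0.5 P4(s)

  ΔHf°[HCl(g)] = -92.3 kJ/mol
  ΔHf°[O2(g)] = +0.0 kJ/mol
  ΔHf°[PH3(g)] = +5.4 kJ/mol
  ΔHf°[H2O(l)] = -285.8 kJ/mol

ΔH° = -767.0 kJ/mol

ΔH°rxn = Σ nΔHf°(products) − Σ nΔHf°(reactants).
Products: 2·(-92.3) + 2·(-285.8) + 1/2·(+0.0) = -756.2
Reactants: 1·(+0.0) + 1·(+0.0) + 2·(+5.4) = +10.8
ΔH° = (-756.2) − (+10.8) = -767.0 kJ/mol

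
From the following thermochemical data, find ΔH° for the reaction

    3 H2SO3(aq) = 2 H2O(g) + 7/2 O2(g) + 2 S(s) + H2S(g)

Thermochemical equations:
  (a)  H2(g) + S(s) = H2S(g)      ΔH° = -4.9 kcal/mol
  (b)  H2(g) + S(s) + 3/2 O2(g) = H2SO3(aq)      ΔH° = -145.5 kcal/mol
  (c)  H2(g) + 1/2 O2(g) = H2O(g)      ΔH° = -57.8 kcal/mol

(a) as written (H2S(g) already on the product side): -4.9 kcal/mol
(b) reversed and × 3 (H2SO3(aq) must end up as a reactant; ×3 to match 3 H2SO3(aq) in the target): (-3)·(-145.5) = +436.5 kcal/mol
(c) × 2 (×2 to match 2 H2O(g) in the target): (2)·(-57.8) = -115.6 kcal/mol
Summing the manipulated equations, ΔH° = (-4.9) + (+436.5) + (-115.6) = 316.0 kcal/mol

ΔH° = 316.0 kcal/mol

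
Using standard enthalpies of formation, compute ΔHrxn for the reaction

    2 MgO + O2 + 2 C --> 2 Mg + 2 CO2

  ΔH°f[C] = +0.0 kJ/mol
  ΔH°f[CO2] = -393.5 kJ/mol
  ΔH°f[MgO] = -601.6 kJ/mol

ΔHrxn = 416.2 kJ/mol

ΔH°rxn = Σ nΔHf°(products) − Σ nΔHf°(reactants).
Products: 2·(+0.0) + 2·(-393.5) = -787.0
Reactants: 2·(-601.6) + 1·(+0.0) + 2·(+0.0) = -1203.2
ΔHrxn = (-787.0) − (-1203.2) = 416.2 kJ/mol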